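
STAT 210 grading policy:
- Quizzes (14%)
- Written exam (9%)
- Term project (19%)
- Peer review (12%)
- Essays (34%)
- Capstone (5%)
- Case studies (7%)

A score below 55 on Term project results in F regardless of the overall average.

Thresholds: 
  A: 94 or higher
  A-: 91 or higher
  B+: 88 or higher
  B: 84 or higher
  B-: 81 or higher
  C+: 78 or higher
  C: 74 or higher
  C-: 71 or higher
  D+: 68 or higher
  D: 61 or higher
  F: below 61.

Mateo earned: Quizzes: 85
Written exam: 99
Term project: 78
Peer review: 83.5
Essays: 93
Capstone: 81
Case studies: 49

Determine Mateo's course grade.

Term project score 78 ≥ 55: minimum met.
Weighted total:
  Quizzes 85 × 0.14 = 11.9
  Written exam 99 × 0.09 = 8.91
  Term project 78 × 0.19 = 14.82
  Peer review 83.5 × 0.12 = 10.02
  Essays 93 × 0.34 = 31.62
  Capstone 81 × 0.05 = 4.05
  Case studies 49 × 0.07 = 3.43
Sum = 84.75
84.75 is ≥ 84 and < 88 → B

B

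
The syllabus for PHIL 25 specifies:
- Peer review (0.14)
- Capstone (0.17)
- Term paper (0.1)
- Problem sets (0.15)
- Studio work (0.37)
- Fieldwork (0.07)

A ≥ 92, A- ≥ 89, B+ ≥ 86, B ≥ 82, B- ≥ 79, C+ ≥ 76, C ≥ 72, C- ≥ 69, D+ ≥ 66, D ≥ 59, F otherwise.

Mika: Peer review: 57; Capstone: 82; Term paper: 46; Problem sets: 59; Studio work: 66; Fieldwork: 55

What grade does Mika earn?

Weighted total:
  Peer review 57 × 0.14 = 7.98
  Capstone 82 × 0.17 = 13.94
  Term paper 46 × 0.1 = 4.6
  Problem sets 59 × 0.15 = 8.85
  Studio work 66 × 0.37 = 24.42
  Fieldwork 55 × 0.07 = 3.85
Sum = 63.64
63.64 is ≥ 59 and < 66 → D

D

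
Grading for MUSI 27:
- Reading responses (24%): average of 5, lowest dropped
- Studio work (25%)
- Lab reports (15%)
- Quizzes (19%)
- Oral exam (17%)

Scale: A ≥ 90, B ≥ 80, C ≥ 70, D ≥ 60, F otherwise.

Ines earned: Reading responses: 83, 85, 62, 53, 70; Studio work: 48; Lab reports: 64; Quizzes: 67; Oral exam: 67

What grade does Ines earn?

D

Reading responses: drop 53 → average of remaining 4 = 300/4 = 75
Weighted total:
  Reading responses 75 × 0.24 = 18
  Studio work 48 × 0.25 = 12
  Lab reports 64 × 0.15 = 9.6
  Quizzes 67 × 0.19 = 12.73
  Oral exam 67 × 0.17 = 11.39
Sum = 63.72
63.72 is ≥ 60 and < 70 → D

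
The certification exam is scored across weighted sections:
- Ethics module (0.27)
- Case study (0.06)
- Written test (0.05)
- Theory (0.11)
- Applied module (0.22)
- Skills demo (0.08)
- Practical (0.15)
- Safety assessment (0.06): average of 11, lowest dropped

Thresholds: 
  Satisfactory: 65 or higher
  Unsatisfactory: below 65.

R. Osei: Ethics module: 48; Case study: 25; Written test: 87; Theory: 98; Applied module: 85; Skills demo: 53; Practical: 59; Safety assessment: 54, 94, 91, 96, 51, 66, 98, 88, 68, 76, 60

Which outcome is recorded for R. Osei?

Satisfactory

Safety assessment: drop 51 → average of remaining 10 = 791/10 = 79.1
Weighted total:
  Ethics module 48 × 0.27 = 12.96
  Case study 25 × 0.06 = 1.5
  Written test 87 × 0.05 = 4.35
  Theory 98 × 0.11 = 10.78
  Applied module 85 × 0.22 = 18.7
  Skills demo 53 × 0.08 = 4.24
  Practical 59 × 0.15 = 8.85
  Safety assessment 79.1 × 0.06 = 4.746
Sum = 66.126
66.126 ≥ 65 → Satisfactory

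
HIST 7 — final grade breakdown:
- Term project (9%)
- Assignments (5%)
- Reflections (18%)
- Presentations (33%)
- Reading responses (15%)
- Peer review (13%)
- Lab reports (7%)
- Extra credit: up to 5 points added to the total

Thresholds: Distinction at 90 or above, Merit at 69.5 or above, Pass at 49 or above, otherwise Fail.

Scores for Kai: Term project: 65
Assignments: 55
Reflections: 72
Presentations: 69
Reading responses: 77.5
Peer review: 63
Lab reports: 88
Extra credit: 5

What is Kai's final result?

Merit

Weighted total:
  Term project 65 × 0.09 = 5.85
  Assignments 55 × 0.05 = 2.75
  Reflections 72 × 0.18 = 12.96
  Presentations 69 × 0.33 = 22.77
  Reading responses 77.5 × 0.15 = 11.625
  Peer review 63 × 0.13 = 8.19
  Lab reports 88 × 0.07 = 6.16
Sum = 70.305
Extra credit: 70.305 + 5 = 75.305
75.305 is ≥ 69.5 and < 90 → Merit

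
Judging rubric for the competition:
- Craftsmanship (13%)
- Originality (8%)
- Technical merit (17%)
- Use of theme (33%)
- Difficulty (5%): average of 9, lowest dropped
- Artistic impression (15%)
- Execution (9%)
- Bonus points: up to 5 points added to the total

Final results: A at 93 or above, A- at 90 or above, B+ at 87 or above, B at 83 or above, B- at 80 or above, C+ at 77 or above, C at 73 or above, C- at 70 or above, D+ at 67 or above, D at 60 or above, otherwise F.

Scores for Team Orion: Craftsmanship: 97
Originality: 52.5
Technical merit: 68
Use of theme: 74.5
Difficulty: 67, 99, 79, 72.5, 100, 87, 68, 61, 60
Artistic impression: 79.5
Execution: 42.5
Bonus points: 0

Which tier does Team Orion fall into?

C-

Difficulty: drop 60 → average of remaining 8 = 633.5/8 = 79.1875
Weighted total:
  Craftsmanship 97 × 0.13 = 12.61
  Originality 52.5 × 0.08 = 4.2
  Technical merit 68 × 0.17 = 11.56
  Use of theme 74.5 × 0.33 = 24.585
  Difficulty 79.1875 × 0.05 = 3.959375
  Artistic impression 79.5 × 0.15 = 11.925
  Execution 42.5 × 0.09 = 3.825
Sum = 72.664375
Bonus points: 72.664375 + 0 = 72.664375
72.664375 is ≥ 70 and < 73 → C-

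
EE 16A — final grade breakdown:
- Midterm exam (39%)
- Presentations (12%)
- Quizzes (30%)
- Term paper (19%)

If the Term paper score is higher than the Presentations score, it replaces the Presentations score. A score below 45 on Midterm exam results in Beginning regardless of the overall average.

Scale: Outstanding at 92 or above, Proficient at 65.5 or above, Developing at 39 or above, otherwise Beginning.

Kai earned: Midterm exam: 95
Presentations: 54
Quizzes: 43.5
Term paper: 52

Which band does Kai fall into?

Proficient

Term paper (52) ≤ Presentations (54), so Presentations stays at 54.
Midterm exam score 95 ≥ 45: minimum met.
Weighted total:
  Midterm exam 95 × 0.39 = 37.05
  Presentations 54 × 0.12 = 6.48
  Quizzes 43.5 × 0.3 = 13.05
  Term paper 52 × 0.19 = 9.88
Sum = 66.46
66.46 is ≥ 65.5 and < 92 → Proficient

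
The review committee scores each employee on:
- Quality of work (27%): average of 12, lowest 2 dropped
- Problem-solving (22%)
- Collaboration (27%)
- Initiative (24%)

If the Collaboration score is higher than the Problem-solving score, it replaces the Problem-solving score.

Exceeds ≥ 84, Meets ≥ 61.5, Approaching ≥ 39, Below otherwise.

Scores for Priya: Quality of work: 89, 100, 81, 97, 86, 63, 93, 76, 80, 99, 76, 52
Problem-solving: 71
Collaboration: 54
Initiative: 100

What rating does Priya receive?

Quality of work: drop 52, 63 → average of remaining 10 = 877/10 = 87.7
Collaboration (54) ≤ Problem-solving (71), so Problem-solving stays at 71.
Weighted total:
  Quality of work 87.7 × 0.27 = 23.679
  Problem-solving 71 × 0.22 = 15.62
  Collaboration 54 × 0.27 = 14.58
  Initiative 100 × 0.24 = 24
Sum = 77.879
77.879 is ≥ 61.5 and < 84 → Meets

Meets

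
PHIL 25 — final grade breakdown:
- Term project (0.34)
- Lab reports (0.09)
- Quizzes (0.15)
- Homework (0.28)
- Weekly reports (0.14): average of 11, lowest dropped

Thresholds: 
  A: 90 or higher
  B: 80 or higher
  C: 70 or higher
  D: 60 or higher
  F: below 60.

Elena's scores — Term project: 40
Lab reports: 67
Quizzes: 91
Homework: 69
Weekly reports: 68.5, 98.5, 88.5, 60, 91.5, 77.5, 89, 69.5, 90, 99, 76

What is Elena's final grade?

Weekly reports: drop 60 → average of remaining 10 = 848/10 = 84.8
Weighted total:
  Term project 40 × 0.34 = 13.6
  Lab reports 67 × 0.09 = 6.03
  Quizzes 91 × 0.15 = 13.65
  Homework 69 × 0.28 = 19.32
  Weekly reports 84.8 × 0.14 = 11.872
Sum = 64.472
64.472 is ≥ 60 and < 70 → D

D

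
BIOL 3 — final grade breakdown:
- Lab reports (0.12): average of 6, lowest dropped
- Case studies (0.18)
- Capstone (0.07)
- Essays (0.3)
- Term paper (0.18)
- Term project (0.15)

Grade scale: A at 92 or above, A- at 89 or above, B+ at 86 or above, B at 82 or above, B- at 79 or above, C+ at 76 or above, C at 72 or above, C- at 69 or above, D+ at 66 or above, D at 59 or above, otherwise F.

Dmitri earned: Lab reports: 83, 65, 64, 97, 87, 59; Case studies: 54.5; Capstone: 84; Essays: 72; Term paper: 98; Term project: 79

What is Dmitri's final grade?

Lab reports: drop 59 → average of remaining 5 = 396/5 = 79.2
Weighted total:
  Lab reports 79.2 × 0.12 = 9.504
  Case studies 54.5 × 0.18 = 9.81
  Capstone 84 × 0.07 = 5.88
  Essays 72 × 0.3 = 21.6
  Term paper 98 × 0.18 = 17.64
  Term project 79 × 0.15 = 11.85
Sum = 76.284
76.284 is ≥ 76 and < 79 → C+

C+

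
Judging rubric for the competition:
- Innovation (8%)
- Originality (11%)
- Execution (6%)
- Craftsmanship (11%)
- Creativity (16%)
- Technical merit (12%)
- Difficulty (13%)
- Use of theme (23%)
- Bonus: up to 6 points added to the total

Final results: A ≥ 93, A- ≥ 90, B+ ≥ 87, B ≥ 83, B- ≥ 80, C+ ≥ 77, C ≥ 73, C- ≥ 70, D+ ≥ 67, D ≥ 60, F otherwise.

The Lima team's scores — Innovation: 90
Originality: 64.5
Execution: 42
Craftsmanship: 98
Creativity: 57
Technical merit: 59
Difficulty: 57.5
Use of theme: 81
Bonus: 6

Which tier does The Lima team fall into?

Weighted total:
  Innovation 90 × 0.08 = 7.2
  Originality 64.5 × 0.11 = 7.095
  Execution 42 × 0.06 = 2.52
  Craftsmanship 98 × 0.11 = 10.78
  Creativity 57 × 0.16 = 9.12
  Technical merit 59 × 0.12 = 7.08
  Difficulty 57.5 × 0.13 = 7.475
  Use of theme 81 × 0.23 = 18.63
Sum = 69.9
Bonus: 69.9 + 6 = 75.9
75.9 is ≥ 73 and < 77 → C

C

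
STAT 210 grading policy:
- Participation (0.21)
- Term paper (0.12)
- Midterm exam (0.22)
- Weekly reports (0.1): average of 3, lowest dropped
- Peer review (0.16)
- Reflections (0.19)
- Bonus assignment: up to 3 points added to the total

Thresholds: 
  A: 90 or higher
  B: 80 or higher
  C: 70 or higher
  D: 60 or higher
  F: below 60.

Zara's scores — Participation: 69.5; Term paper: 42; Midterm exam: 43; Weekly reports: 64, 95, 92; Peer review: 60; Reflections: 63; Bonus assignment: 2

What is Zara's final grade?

Weekly reports: drop 64 → average of remaining 2 = 187/2 = 93.5
Weighted total:
  Participation 69.5 × 0.21 = 14.595
  Term paper 42 × 0.12 = 5.04
  Midterm exam 43 × 0.22 = 9.46
  Weekly reports 93.5 × 0.1 = 9.35
  Peer review 60 × 0.16 = 9.6
  Reflections 63 × 0.19 = 11.97
Sum = 60.015
Bonus assignment: 60.015 + 2 = 62.015
62.015 is ≥ 60 and < 70 → D

D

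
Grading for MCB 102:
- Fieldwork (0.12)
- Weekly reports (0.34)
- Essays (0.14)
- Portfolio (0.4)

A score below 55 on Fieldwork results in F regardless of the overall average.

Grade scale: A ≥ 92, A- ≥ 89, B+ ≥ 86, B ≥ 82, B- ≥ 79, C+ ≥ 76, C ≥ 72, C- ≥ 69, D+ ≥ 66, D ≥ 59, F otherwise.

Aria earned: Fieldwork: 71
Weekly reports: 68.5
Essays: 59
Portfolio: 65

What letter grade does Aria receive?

Fieldwork score 71 ≥ 55: minimum met.
Weighted total:
  Fieldwork 71 × 0.12 = 8.52
  Weekly reports 68.5 × 0.34 = 23.29
  Essays 59 × 0.14 = 8.26
  Portfolio 65 × 0.4 = 26
Sum = 66.07
66.07 is ≥ 66 and < 69 → D+

D+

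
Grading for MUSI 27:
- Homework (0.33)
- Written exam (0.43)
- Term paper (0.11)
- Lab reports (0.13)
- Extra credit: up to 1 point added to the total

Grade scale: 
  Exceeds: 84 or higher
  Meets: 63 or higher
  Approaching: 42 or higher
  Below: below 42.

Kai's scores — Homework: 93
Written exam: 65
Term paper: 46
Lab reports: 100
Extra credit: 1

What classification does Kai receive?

Weighted total:
  Homework 93 × 0.33 = 30.69
  Written exam 65 × 0.43 = 27.95
  Term paper 46 × 0.11 = 5.06
  Lab reports 100 × 0.13 = 13
Sum = 76.7
Extra credit: 76.7 + 1 = 77.7
77.7 is ≥ 63 and < 84 → Meets

Meets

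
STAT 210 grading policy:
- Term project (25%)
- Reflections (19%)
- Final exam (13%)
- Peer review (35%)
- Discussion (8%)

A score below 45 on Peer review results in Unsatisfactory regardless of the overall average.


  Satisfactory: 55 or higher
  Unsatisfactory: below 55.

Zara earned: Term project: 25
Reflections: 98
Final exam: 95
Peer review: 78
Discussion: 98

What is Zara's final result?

Peer review score 78 ≥ 45: minimum met.
Weighted total:
  Term project 25 × 0.25 = 6.25
  Reflections 98 × 0.19 = 18.62
  Final exam 95 × 0.13 = 12.35
  Peer review 78 × 0.35 = 27.3
  Discussion 98 × 0.08 = 7.84
Sum = 72.36
72.36 ≥ 55 → Satisfactory

Satisfactory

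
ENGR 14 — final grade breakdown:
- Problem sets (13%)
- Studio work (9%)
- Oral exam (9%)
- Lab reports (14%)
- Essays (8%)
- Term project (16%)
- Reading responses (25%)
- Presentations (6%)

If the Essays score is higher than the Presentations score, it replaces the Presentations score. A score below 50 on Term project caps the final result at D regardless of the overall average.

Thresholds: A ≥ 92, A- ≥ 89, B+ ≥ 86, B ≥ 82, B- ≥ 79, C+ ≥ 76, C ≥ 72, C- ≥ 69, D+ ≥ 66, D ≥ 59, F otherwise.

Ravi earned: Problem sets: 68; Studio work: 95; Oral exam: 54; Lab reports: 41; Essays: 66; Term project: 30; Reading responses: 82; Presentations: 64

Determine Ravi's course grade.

D

Essays (66) > Presentations (64), so Presentations counts as 66.
Term project score 30 < 50: minimum not met.
Weighted total:
  Problem sets 68 × 0.13 = 8.84
  Studio work 95 × 0.09 = 8.55
  Oral exam 54 × 0.09 = 4.86
  Lab reports 41 × 0.14 = 5.74
  Essays 66 × 0.08 = 5.28
  Term project 30 × 0.16 = 4.8
  Reading responses 82 × 0.25 = 20.5
  Presentations 66 × 0.06 = 3.96
Sum = 62.53
62.53 would be D; cap at D applies → D.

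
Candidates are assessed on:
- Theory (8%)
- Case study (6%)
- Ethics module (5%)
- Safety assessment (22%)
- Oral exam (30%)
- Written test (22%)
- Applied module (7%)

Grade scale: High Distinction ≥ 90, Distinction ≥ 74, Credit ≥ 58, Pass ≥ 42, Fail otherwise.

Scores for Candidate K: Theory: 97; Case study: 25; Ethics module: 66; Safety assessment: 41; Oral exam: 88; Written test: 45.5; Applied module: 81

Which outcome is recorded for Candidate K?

Credit

Weighted total:
  Theory 97 × 0.08 = 7.76
  Case study 25 × 0.06 = 1.5
  Ethics module 66 × 0.05 = 3.3
  Safety assessment 41 × 0.22 = 9.02
  Oral exam 88 × 0.3 = 26.4
  Written test 45.5 × 0.22 = 10.01
  Applied module 81 × 0.07 = 5.67
Sum = 63.66
63.66 is ≥ 58 and < 74 → Credit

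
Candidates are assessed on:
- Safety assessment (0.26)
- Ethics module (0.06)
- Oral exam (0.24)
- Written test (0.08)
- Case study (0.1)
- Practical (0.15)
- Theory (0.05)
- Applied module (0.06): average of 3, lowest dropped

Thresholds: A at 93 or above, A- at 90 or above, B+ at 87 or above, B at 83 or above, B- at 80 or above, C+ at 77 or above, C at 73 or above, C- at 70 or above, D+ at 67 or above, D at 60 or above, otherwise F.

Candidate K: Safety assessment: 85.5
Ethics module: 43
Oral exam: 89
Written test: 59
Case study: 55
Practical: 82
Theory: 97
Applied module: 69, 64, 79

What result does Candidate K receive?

C+

Applied module: drop 64 → average of remaining 2 = 148/2 = 74
Weighted total:
  Safety assessment 85.5 × 0.26 = 22.23
  Ethics module 43 × 0.06 = 2.58
  Oral exam 89 × 0.24 = 21.36
  Written test 59 × 0.08 = 4.72
  Case study 55 × 0.1 = 5.5
  Practical 82 × 0.15 = 12.3
  Theory 97 × 0.05 = 4.85
  Applied module 74 × 0.06 = 4.44
Sum = 77.98
77.98 is ≥ 77 and < 80 → C+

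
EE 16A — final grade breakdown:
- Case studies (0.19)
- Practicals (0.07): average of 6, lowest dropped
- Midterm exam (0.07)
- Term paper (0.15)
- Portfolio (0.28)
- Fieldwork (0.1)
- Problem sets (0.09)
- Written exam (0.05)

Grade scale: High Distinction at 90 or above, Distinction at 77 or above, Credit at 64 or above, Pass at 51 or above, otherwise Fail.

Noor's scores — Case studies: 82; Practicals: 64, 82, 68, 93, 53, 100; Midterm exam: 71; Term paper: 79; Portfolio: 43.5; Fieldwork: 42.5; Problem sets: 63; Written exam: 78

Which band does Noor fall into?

Practicals: drop 53 → average of remaining 5 = 407/5 = 81.4
Weighted total:
  Case studies 82 × 0.19 = 15.58
  Practicals 81.4 × 0.07 = 5.698
  Midterm exam 71 × 0.07 = 4.97
  Term paper 79 × 0.15 = 11.85
  Portfolio 43.5 × 0.28 = 12.18
  Fieldwork 42.5 × 0.1 = 4.25
  Problem sets 63 × 0.09 = 5.67
  Written exam 78 × 0.05 = 3.9
Sum = 64.098
64.098 is ≥ 64 and < 77 → Credit

Credit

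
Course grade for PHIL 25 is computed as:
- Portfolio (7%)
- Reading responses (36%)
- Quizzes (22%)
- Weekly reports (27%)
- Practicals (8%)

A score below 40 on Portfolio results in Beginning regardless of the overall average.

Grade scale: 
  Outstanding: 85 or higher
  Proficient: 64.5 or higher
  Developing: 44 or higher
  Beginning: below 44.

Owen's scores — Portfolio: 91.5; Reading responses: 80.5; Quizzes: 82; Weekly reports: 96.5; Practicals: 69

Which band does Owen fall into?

Outstanding

Portfolio score 91.5 ≥ 40: minimum met.
Weighted total:
  Portfolio 91.5 × 0.07 = 6.405
  Reading responses 80.5 × 0.36 = 28.98
  Quizzes 82 × 0.22 = 18.04
  Weekly reports 96.5 × 0.27 = 26.055
  Practicals 69 × 0.08 = 5.52
Sum = 85
85 ≥ 85 → Outstanding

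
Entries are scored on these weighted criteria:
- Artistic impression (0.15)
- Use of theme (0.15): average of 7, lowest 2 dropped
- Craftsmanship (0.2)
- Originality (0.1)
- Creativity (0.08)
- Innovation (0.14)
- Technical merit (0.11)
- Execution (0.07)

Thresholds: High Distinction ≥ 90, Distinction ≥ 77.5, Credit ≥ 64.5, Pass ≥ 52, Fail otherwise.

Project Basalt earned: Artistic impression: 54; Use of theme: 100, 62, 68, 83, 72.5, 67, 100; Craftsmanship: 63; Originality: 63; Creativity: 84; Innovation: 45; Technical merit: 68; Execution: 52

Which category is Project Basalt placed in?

Use of theme: drop 62, 67 → average of remaining 5 = 423.5/5 = 84.7
Weighted total:
  Artistic impression 54 × 0.15 = 8.1
  Use of theme 84.7 × 0.15 = 12.705
  Craftsmanship 63 × 0.2 = 12.6
  Originality 63 × 0.1 = 6.3
  Creativity 84 × 0.08 = 6.72
  Innovation 45 × 0.14 = 6.3
  Technical merit 68 × 0.11 = 7.48
  Execution 52 × 0.07 = 3.64
Sum = 63.845
63.845 is ≥ 52 and < 64.5 → Pass

Pass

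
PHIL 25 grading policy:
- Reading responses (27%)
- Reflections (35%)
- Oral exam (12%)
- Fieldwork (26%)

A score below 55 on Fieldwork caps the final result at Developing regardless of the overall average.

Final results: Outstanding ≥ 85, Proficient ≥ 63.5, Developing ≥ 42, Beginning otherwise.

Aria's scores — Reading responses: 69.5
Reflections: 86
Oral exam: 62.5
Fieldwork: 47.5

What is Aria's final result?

Developing

Fieldwork score 47.5 < 55: minimum not met.
Weighted total:
  Reading responses 69.5 × 0.27 = 18.765
  Reflections 86 × 0.35 = 30.1
  Oral exam 62.5 × 0.12 = 7.5
  Fieldwork 47.5 × 0.26 = 12.35
Sum = 68.715
68.715 would be Proficient; cap at Developing applies → Developing.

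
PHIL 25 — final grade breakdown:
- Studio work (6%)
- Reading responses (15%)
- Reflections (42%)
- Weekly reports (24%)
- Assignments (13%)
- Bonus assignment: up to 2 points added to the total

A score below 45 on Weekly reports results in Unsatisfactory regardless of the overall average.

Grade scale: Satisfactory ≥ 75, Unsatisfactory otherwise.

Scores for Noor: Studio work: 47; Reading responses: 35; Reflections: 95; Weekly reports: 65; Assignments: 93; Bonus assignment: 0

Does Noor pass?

Satisfactory

Weekly reports score 65 ≥ 45: minimum met.
Weighted total:
  Studio work 47 × 0.06 = 2.82
  Reading responses 35 × 0.15 = 5.25
  Reflections 95 × 0.42 = 39.9
  Weekly reports 65 × 0.24 = 15.6
  Assignments 93 × 0.13 = 12.09
Sum = 75.66
Bonus assignment: 75.66 + 0 = 75.66
75.66 ≥ 75 → Satisfactory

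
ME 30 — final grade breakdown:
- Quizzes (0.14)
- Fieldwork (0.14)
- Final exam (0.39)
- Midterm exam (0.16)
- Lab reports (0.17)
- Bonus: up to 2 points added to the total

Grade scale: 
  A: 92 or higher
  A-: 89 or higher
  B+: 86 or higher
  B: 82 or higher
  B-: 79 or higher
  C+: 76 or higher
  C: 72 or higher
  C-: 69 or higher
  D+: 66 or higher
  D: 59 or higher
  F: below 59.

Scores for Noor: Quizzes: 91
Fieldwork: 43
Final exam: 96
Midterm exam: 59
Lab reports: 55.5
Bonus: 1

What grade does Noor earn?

Weighted total:
  Quizzes 91 × 0.14 = 12.74
  Fieldwork 43 × 0.14 = 6.02
  Final exam 96 × 0.39 = 37.44
  Midterm exam 59 × 0.16 = 9.44
  Lab reports 55.5 × 0.17 = 9.435
Sum = 75.075
Bonus: 75.075 + 1 = 76.075
76.075 is ≥ 76 and < 79 → C+

C+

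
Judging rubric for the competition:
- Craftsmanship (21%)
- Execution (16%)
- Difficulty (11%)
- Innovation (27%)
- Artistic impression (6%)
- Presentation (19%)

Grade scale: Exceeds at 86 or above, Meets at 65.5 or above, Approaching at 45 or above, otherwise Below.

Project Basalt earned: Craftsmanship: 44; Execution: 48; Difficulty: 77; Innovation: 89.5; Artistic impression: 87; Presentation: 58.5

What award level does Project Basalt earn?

Meets

Weighted total:
  Craftsmanship 44 × 0.21 = 9.24
  Execution 48 × 0.16 = 7.68
  Difficulty 77 × 0.11 = 8.47
  Innovation 89.5 × 0.27 = 24.165
  Artistic impression 87 × 0.06 = 5.22
  Presentation 58.5 × 0.19 = 11.115
Sum = 65.89
65.89 is ≥ 65.5 and < 86 → Meets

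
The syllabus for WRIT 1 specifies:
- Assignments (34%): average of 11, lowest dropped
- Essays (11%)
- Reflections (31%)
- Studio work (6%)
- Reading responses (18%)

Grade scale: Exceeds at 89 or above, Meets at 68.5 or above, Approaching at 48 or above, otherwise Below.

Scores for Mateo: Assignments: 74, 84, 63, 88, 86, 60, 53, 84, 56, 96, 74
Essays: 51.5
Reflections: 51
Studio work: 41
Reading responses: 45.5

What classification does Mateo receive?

Approaching

Assignments: drop 53 → average of remaining 10 = 765/10 = 76.5
Weighted total:
  Assignments 76.5 × 0.34 = 26.01
  Essays 51.5 × 0.11 = 5.665
  Reflections 51 × 0.31 = 15.81
  Studio work 41 × 0.06 = 2.46
  Reading responses 45.5 × 0.18 = 8.19
Sum = 58.135
58.135 is ≥ 48 and < 68.5 → Approaching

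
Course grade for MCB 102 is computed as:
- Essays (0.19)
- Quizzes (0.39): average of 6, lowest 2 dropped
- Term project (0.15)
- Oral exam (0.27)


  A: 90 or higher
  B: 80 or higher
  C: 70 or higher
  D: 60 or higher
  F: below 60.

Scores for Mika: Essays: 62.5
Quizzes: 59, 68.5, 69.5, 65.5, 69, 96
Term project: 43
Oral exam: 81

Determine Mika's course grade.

D

Quizzes: drop 59, 65.5 → average of remaining 4 = 303/4 = 75.75
Weighted total:
  Essays 62.5 × 0.19 = 11.875
  Quizzes 75.75 × 0.39 = 29.5425
  Term project 43 × 0.15 = 6.45
  Oral exam 81 × 0.27 = 21.87
Sum = 69.7375
69.7375 is ≥ 60 and < 70 → D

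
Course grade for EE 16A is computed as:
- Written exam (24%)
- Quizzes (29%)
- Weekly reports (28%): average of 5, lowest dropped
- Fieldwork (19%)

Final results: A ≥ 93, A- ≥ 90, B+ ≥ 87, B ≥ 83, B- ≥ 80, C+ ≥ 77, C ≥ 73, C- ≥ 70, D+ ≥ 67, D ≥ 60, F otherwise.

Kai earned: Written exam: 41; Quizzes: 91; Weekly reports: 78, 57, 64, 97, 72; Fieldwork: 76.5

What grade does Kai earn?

C-

Weekly reports: drop 57 → average of remaining 4 = 311/4 = 77.75
Weighted total:
  Written exam 41 × 0.24 = 9.84
  Quizzes 91 × 0.29 = 26.39
  Weekly reports 77.75 × 0.28 = 21.77
  Fieldwork 76.5 × 0.19 = 14.535
Sum = 72.535
72.535 is ≥ 70 and < 73 → C-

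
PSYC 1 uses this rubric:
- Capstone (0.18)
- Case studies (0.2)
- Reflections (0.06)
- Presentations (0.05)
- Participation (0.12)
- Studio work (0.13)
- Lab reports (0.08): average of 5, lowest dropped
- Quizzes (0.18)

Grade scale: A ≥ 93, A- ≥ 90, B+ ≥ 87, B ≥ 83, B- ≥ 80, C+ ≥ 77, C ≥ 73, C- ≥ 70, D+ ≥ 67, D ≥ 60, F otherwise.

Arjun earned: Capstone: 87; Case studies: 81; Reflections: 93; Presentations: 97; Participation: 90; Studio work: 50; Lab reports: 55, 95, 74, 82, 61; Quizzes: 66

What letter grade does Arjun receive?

Lab reports: drop 55 → average of remaining 4 = 312/4 = 78
Weighted total:
  Capstone 87 × 0.18 = 15.66
  Case studies 81 × 0.2 = 16.2
  Reflections 93 × 0.06 = 5.58
  Presentations 97 × 0.05 = 4.85
  Participation 90 × 0.12 = 10.8
  Studio work 50 × 0.13 = 6.5
  Lab reports 78 × 0.08 = 6.24
  Quizzes 66 × 0.18 = 11.88
Sum = 77.71
77.71 is ≥ 77 and < 80 → C+

C+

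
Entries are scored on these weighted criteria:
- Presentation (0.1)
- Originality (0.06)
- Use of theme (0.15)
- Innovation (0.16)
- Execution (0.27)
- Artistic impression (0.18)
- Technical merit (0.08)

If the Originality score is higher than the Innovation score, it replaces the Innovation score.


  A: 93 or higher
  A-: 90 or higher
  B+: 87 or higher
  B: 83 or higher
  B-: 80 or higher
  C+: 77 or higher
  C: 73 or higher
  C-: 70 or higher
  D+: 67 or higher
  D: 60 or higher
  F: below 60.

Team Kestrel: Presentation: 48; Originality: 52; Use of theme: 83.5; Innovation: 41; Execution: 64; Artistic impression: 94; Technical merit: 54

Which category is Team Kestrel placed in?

Originality (52) > Innovation (41), so Innovation counts as 52.
Weighted total:
  Presentation 48 × 0.1 = 4.8
  Originality 52 × 0.06 = 3.12
  Use of theme 83.5 × 0.15 = 12.525
  Innovation 52 × 0.16 = 8.32
  Execution 64 × 0.27 = 17.28
  Artistic impression 94 × 0.18 = 16.92
  Technical merit 54 × 0.08 = 4.32
Sum = 67.285
67.285 is ≥ 67 and < 70 → D+

D+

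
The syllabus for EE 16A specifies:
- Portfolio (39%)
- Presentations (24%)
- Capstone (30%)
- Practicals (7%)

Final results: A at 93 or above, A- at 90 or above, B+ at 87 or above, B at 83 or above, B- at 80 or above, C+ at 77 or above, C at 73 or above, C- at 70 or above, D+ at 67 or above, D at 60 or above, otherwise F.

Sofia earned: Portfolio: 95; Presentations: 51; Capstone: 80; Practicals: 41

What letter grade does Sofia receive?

C

Weighted total:
  Portfolio 95 × 0.39 = 37.05
  Presentations 51 × 0.24 = 12.24
  Capstone 80 × 0.3 = 24
  Practicals 41 × 0.07 = 2.87
Sum = 76.16
76.16 is ≥ 73 and < 77 → C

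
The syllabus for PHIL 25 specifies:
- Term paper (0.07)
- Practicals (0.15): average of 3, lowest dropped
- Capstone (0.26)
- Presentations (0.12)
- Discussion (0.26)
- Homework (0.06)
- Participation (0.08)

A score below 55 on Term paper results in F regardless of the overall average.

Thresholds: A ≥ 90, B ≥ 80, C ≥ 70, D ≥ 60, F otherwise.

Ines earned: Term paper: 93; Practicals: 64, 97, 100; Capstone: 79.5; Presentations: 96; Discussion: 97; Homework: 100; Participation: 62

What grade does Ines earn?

Practicals: drop 64 → average of remaining 2 = 197/2 = 98.5
Term paper score 93 ≥ 55: minimum met.
Weighted total:
  Term paper 93 × 0.07 = 6.51
  Practicals 98.5 × 0.15 = 14.775
  Capstone 79.5 × 0.26 = 20.67
  Presentations 96 × 0.12 = 11.52
  Discussion 97 × 0.26 = 25.22
  Homework 100 × 0.06 = 6
  Participation 62 × 0.08 = 4.96
Sum = 89.655
89.655 is ≥ 80 and < 90 → B

B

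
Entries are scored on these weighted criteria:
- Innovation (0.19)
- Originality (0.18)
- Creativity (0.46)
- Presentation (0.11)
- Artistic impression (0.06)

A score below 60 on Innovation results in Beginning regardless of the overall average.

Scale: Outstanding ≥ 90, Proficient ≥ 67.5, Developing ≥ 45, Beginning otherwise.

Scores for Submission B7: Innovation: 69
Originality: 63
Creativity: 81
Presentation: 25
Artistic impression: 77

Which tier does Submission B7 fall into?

Innovation score 69 ≥ 60: minimum met.
Weighted total:
  Innovation 69 × 0.19 = 13.11
  Originality 63 × 0.18 = 11.34
  Creativity 81 × 0.46 = 37.26
  Presentation 25 × 0.11 = 2.75
  Artistic impression 77 × 0.06 = 4.62
Sum = 69.08
69.08 is ≥ 67.5 and < 90 → Proficient

Proficient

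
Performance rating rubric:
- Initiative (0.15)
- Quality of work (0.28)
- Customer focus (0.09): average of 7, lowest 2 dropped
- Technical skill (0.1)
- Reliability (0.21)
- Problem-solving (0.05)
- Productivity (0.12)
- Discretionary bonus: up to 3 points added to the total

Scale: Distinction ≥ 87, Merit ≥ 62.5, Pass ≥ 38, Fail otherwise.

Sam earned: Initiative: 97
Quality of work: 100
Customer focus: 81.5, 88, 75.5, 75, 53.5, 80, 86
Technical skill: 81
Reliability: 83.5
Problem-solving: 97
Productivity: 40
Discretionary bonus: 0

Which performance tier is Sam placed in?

Merit

Customer focus: drop 53.5, 75 → average of remaining 5 = 411/5 = 82.2
Weighted total:
  Initiative 97 × 0.15 = 14.55
  Quality of work 100 × 0.28 = 28
  Customer focus 82.2 × 0.09 = 7.398
  Technical skill 81 × 0.1 = 8.1
  Reliability 83.5 × 0.21 = 17.535
  Problem-solving 97 × 0.05 = 4.85
  Productivity 40 × 0.12 = 4.8
Sum = 85.233
Discretionary bonus: 85.233 + 0 = 85.233
85.233 is ≥ 62.5 and < 87 → Merit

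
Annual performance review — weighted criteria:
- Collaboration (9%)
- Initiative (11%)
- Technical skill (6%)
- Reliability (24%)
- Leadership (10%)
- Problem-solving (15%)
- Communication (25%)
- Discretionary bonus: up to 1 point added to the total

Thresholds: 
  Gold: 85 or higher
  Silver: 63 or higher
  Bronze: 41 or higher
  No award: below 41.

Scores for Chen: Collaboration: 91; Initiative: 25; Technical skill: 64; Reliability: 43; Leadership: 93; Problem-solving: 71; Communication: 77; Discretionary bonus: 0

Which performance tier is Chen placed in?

Silver

Weighted total:
  Collaboration 91 × 0.09 = 8.19
  Initiative 25 × 0.11 = 2.75
  Technical skill 64 × 0.06 = 3.84
  Reliability 43 × 0.24 = 10.32
  Leadership 93 × 0.1 = 9.3
  Problem-solving 71 × 0.15 = 10.65
  Communication 77 × 0.25 = 19.25
Sum = 64.3
Discretionary bonus: 64.3 + 0 = 64.3
64.3 is ≥ 63 and < 85 → Silver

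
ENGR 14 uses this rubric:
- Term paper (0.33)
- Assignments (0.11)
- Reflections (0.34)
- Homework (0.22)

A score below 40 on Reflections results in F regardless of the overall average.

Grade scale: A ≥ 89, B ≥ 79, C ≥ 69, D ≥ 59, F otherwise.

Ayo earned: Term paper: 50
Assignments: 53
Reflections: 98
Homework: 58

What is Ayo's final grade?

Reflections score 98 ≥ 40: minimum met.
Weighted total:
  Term paper 50 × 0.33 = 16.5
  Assignments 53 × 0.11 = 5.83
  Reflections 98 × 0.34 = 33.32
  Homework 58 × 0.22 = 12.76
Sum = 68.41
68.41 is ≥ 59 and < 69 → D

D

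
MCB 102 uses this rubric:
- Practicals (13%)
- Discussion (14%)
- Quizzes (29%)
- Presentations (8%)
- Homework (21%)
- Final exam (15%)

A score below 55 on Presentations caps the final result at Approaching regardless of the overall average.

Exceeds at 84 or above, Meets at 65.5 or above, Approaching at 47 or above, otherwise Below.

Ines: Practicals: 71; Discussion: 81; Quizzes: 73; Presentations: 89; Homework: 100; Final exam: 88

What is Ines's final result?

Presentations score 89 ≥ 55: minimum met.
Weighted total:
  Practicals 71 × 0.13 = 9.23
  Discussion 81 × 0.14 = 11.34
  Quizzes 73 × 0.29 = 21.17
  Presentations 89 × 0.08 = 7.12
  Homework 100 × 0.21 = 21
  Final exam 88 × 0.15 = 13.2
Sum = 83.06
83.06 is ≥ 65.5 and < 84 → Meets

Meets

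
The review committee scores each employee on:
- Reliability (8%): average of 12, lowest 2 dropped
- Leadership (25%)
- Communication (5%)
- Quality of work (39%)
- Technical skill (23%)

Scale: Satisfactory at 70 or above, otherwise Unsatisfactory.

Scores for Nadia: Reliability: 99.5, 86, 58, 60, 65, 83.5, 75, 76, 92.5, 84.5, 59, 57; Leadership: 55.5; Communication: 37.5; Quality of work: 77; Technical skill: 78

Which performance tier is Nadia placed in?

Unsatisfactory

Reliability: drop 57, 58 → average of remaining 10 = 781/10 = 78.1
Weighted total:
  Reliability 78.1 × 0.08 = 6.248
  Leadership 55.5 × 0.25 = 13.875
  Communication 37.5 × 0.05 = 1.875
  Quality of work 77 × 0.39 = 30.03
  Technical skill 78 × 0.23 = 17.94
Sum = 69.968
69.968 < 70 → Unsatisfactory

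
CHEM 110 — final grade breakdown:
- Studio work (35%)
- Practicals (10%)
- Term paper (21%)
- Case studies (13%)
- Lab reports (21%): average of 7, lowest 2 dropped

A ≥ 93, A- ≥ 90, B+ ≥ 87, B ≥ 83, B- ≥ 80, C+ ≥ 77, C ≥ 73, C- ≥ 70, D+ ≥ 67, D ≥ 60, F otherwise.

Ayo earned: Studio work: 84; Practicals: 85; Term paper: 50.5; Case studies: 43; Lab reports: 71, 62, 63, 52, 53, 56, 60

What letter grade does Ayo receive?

D+

Lab reports: drop 52, 53 → average of remaining 5 = 312/5 = 62.4
Weighted total:
  Studio work 84 × 0.35 = 29.4
  Practicals 85 × 0.1 = 8.5
  Term paper 50.5 × 0.21 = 10.605
  Case studies 43 × 0.13 = 5.59
  Lab reports 62.4 × 0.21 = 13.104
Sum = 67.199
67.199 is ≥ 67 and < 70 → D+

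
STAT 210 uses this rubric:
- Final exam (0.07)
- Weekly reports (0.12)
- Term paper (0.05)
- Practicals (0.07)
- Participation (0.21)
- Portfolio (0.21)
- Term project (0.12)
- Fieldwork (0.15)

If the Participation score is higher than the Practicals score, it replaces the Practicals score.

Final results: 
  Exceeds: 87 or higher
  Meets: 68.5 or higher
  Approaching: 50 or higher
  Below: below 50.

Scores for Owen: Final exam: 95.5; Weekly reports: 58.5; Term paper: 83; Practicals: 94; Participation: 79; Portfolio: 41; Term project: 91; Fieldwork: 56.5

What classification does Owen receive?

Meets

Participation (79) ≤ Practicals (94), so Practicals stays at 94.
Weighted total:
  Final exam 95.5 × 0.07 = 6.685
  Weekly reports 58.5 × 0.12 = 7.02
  Term paper 83 × 0.05 = 4.15
  Practicals 94 × 0.07 = 6.58
  Participation 79 × 0.21 = 16.59
  Portfolio 41 × 0.21 = 8.61
  Term project 91 × 0.12 = 10.92
  Fieldwork 56.5 × 0.15 = 8.475
Sum = 69.03
69.03 is ≥ 68.5 and < 87 → Meets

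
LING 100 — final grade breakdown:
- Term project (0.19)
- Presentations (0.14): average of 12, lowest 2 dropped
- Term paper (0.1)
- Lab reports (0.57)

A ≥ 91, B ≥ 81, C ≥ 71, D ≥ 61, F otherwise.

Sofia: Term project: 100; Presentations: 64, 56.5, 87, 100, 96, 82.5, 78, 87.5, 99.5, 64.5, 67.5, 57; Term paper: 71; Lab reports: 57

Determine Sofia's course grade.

Presentations: drop 56.5, 57 → average of remaining 10 = 826.5/10 = 82.65
Weighted total:
  Term project 100 × 0.19 = 19
  Presentations 82.65 × 0.14 = 11.571
  Term paper 71 × 0.1 = 7.1
  Lab reports 57 × 0.57 = 32.49
Sum = 70.161
70.161 is ≥ 61 and < 71 → D

D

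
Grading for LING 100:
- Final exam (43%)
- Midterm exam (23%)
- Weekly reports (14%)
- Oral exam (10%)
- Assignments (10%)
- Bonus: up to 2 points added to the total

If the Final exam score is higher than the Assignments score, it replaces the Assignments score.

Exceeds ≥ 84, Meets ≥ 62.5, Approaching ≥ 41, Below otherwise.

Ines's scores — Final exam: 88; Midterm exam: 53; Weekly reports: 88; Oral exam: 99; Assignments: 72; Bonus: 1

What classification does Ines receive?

Meets

Final exam (88) > Assignments (72), so Assignments counts as 88.
Weighted total:
  Final exam 88 × 0.43 = 37.84
  Midterm exam 53 × 0.23 = 12.19
  Weekly reports 88 × 0.14 = 12.32
  Oral exam 99 × 0.1 = 9.9
  Assignments 88 × 0.1 = 8.8
Sum = 81.05
Bonus: 81.05 + 1 = 82.05
82.05 is ≥ 62.5 and < 84 → Meets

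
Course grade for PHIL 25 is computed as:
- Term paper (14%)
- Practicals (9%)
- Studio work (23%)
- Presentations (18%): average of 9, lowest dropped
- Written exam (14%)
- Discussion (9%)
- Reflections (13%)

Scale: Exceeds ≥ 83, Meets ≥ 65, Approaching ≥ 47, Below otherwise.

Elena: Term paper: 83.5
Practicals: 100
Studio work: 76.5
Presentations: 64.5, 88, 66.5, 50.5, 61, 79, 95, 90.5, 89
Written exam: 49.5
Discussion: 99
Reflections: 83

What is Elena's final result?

Meets

Presentations: drop 50.5 → average of remaining 8 = 633.5/8 = 79.1875
Weighted total:
  Term paper 83.5 × 0.14 = 11.69
  Practicals 100 × 0.09 = 9
  Studio work 76.5 × 0.23 = 17.595
  Presentations 79.1875 × 0.18 = 14.25375
  Written exam 49.5 × 0.14 = 6.93
  Discussion 99 × 0.09 = 8.91
  Reflections 83 × 0.13 = 10.79
Sum = 79.16875
79.16875 is ≥ 65 and < 83 → Meets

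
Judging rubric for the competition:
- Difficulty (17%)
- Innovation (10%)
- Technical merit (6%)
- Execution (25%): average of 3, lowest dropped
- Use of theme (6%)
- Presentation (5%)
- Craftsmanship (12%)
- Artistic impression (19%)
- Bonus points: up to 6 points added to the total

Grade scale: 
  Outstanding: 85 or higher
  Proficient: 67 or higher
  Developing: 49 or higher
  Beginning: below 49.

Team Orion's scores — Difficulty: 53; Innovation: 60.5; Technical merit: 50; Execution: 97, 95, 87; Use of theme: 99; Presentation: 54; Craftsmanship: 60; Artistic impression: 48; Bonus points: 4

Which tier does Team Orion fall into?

Execution: drop 87 → average of remaining 2 = 192/2 = 96
Weighted total:
  Difficulty 53 × 0.17 = 9.01
  Innovation 60.5 × 0.1 = 6.05
  Technical merit 50 × 0.06 = 3
  Execution 96 × 0.25 = 24
  Use of theme 99 × 0.06 = 5.94
  Presentation 54 × 0.05 = 2.7
  Craftsmanship 60 × 0.12 = 7.2
  Artistic impression 48 × 0.19 = 9.12
Sum = 67.02
Bonus points: 67.02 + 4 = 71.02
71.02 is ≥ 67 and < 85 → Proficient

Proficient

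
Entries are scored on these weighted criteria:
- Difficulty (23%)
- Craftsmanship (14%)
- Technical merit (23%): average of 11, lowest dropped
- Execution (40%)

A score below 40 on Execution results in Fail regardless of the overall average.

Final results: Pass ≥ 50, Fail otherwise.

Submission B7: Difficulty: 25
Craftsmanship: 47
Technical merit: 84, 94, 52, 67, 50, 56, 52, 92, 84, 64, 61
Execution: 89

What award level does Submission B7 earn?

Technical merit: drop 50 → average of remaining 10 = 706/10 = 70.6
Execution score 89 ≥ 40: minimum met.
Weighted total:
  Difficulty 25 × 0.23 = 5.75
  Craftsmanship 47 × 0.14 = 6.58
  Technical merit 70.6 × 0.23 = 16.238
  Execution 89 × 0.4 = 35.6
Sum = 64.168
64.168 ≥ 50 → Pass

Pass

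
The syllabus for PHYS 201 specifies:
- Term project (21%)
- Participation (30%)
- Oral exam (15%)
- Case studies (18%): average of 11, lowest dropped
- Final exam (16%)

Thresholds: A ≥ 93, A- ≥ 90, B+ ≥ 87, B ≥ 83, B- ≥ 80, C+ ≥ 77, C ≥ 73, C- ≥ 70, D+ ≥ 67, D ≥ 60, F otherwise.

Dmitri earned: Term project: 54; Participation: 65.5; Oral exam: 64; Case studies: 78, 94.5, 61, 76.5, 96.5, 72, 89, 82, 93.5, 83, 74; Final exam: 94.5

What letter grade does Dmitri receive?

Case studies: drop 61 → average of remaining 10 = 839/10 = 83.9
Weighted total:
  Term project 54 × 0.21 = 11.34
  Participation 65.5 × 0.3 = 19.65
  Oral exam 64 × 0.15 = 9.6
  Case studies 83.9 × 0.18 = 15.102
  Final exam 94.5 × 0.16 = 15.12
Sum = 70.812
70.812 is ≥ 70 and < 73 → C-

C-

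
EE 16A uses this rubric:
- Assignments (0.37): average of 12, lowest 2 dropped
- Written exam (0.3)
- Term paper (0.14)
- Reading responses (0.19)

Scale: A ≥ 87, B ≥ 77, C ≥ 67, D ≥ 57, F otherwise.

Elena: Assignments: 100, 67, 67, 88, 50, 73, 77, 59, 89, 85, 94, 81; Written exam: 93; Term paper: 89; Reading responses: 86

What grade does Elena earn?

Assignments: drop 50, 59 → average of remaining 10 = 821/10 = 82.1
Weighted total:
  Assignments 82.1 × 0.37 = 30.377
  Written exam 93 × 0.3 = 27.9
  Term paper 89 × 0.14 = 12.46
  Reading responses 86 × 0.19 = 16.34
Sum = 87.077
87.077 ≥ 87 → A

A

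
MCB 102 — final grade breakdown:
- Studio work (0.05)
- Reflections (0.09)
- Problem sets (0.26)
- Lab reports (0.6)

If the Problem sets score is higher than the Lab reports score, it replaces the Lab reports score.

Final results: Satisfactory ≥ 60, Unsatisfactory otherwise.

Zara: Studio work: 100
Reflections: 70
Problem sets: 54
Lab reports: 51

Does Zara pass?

Unsatisfactory

Problem sets (54) > Lab reports (51), so Lab reports counts as 54.
Weighted total:
  Studio work 100 × 0.05 = 5
  Reflections 70 × 0.09 = 6.3
  Problem sets 54 × 0.26 = 14.04
  Lab reports 54 × 0.6 = 32.4
Sum = 57.74
57.74 < 60 → Unsatisfactory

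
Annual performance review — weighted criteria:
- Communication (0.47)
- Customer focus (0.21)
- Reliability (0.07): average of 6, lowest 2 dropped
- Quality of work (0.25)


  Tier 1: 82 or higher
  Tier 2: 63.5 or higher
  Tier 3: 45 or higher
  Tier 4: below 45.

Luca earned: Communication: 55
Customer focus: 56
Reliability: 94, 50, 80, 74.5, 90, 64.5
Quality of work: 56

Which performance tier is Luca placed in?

Reliability: drop 50, 64.5 → average of remaining 4 = 338.5/4 = 84.625
Weighted total:
  Communication 55 × 0.47 = 25.85
  Customer focus 56 × 0.21 = 11.76
  Reliability 84.625 × 0.07 = 5.92375
  Quality of work 56 × 0.25 = 14
Sum = 57.53375
57.53375 is ≥ 45 and < 63.5 → Tier 3

Tier 3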